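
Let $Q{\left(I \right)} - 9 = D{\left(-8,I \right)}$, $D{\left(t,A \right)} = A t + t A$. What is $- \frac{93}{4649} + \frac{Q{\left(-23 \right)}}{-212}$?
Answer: $- \frac{1772389}{985588} \approx -1.7983$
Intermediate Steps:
$D{\left(t,A \right)} = 2 A t$ ($D{\left(t,A \right)} = A t + A t = 2 A t$)
$Q{\left(I \right)} = 9 - 16 I$ ($Q{\left(I \right)} = 9 + 2 I \left(-8\right) = 9 - 16 I$)
$- \frac{93}{4649} + \frac{Q{\left(-23 \right)}}{-212} = - \frac{93}{4649} + \frac{9 - -368}{-212} = \left(-93\right) \frac{1}{4649} + \left(9 + 368\right) \left(- \frac{1}{212}\right) = - \frac{93}{4649} + 377 \left(- \frac{1}{212}\right) = - \frac{93}{4649} - \frac{377}{212} = - \frac{1772389}{985588}$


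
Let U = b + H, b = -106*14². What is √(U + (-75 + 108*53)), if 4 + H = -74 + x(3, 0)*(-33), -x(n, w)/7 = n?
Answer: 4*I*√907 ≈ 120.47*I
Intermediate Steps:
x(n, w) = -7*n
H = 615 (H = -4 + (-74 - 7*3*(-33)) = -4 + (-74 - 21*(-33)) = -4 + (-74 + 693) = -4 + 619 = 615)
b = -20776 (b = -106*196 = -20776)
U = -20161 (U = -20776 + 615 = -20161)
√(U + (-75 + 108*53)) = √(-20161 + (-75 + 108*53)) = √(-20161 + (-75 + 5724)) = √(-20161 + 5649) = √(-14512) = 4*I*√907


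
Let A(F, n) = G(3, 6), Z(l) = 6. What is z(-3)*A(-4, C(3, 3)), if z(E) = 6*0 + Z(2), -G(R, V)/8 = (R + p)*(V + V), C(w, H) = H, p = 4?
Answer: -4032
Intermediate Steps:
G(R, V) = -16*V*(4 + R) (G(R, V) = -8*(R + 4)*(V + V) = -8*(4 + R)*2*V = -16*V*(4 + R))
z(E) = 6 (z(E) = 6*0 + 6 = 0 + 6 = 6)
A(F, n) = -672 (A(F, n) = -16*6*(4 + 3) = -16*6*7 = -672)
z(-3)*A(-4, C(3, 3)) = 6*(-672) = -4032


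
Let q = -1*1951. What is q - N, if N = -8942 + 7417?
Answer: -426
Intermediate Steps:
N = -1525
q = -1951
q - N = -1951 - 1*(-1525) = -1951 + 1525 = -426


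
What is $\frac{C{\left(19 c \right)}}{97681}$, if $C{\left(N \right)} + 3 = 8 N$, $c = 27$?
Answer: $\frac{4101}{97681} \approx 0.041984$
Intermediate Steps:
$C{\left(N \right)} = -3 + 8 N$
$\frac{C{\left(19 c \right)}}{97681} = \frac{-3 + 8 \cdot 19 \cdot 27}{97681} = \left(-3 + 8 \cdot 513\right) \frac{1}{97681} = \left(-3 + 4104\right) \frac{1}{97681} = 4101 \cdot \frac{1}{97681} = \frac{4101}{97681}$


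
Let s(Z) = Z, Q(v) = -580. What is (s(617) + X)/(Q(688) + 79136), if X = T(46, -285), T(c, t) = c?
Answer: 663/78556 ≈ 0.0084398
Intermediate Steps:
X = 46
(s(617) + X)/(Q(688) + 79136) = (617 + 46)/(-580 + 79136) = 663/78556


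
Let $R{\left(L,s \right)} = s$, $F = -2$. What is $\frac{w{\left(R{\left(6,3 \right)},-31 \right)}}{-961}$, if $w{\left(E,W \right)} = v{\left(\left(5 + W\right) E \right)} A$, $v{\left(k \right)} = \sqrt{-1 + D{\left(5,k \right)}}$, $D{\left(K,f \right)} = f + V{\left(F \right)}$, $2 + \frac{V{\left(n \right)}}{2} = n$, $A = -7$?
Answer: $\frac{7 i \sqrt{87}}{961} \approx 0.067941 i$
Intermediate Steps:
$V{\left(n \right)} = -4 + 2 n$
$D{\left(K,f \right)} = -8 + f$ ($D{\left(K,f \right)} = f + \left(-4 + 2 \left(-2\right)\right) = f - 8 = -8 + f$)
$v{\left(k \right)} = \sqrt{-9 + k}$ ($v{\left(k \right)} = \sqrt{-1 + \left(-8 + k\right)} = \sqrt{-9 + k}$)
$w{\left(E,W \right)} = - 7 \sqrt{-9 + E \left(5 + W\right)}$ ($w{\left(E,W \right)} = \sqrt{-9 + \left(5 + W\right) E} \left(-7\right) = \sqrt{-9 + E \left(5 + W\right)} \left(-7\right) = - 7 \sqrt{-9 + E \left(5 + W\right)}$)
$\frac{w{\left(R{\left(6,3 \right)},-31 \right)}}{-961} = \frac{\left(-7\right) \sqrt{-9 + 3 \left(5 - 31\right)}}{-961} = - 7 \sqrt{-9 + 3 \left(-26\right)} \left(- \frac{1}{961}\right) = - 7 \sqrt{-9 - 78} \left(- \frac{1}{961}\right) = - 7 \sqrt{-87} \left(- \frac{1}{961}\right) = - 7 i \sqrt{87} \left(- \frac{1}{961}\right) = \frac{7 i \sqrt{87}}{961}$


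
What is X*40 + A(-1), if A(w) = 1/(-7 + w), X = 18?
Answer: 5759/8 ≈ 719.88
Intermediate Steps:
X*40 + A(-1) = 18*40 + 1/(-7 - 1) = 720 + 1/(-8) = 720 - ⅛ = 5759/8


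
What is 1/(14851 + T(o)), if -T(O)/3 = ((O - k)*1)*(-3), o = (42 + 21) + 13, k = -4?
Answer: 1/15571 ≈ 6.4222e-5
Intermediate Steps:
o = 76 (o = 63 + 13 = 76)
T(O) = 36 + 9*O (T(O) = -3*(O - 1*(-4))*1*(-3) = -3*(O + 4)*1*(-3) = -3*(4 + O)*1*(-3) = -3*(4 + O)*(-3) = -3*(-12 - 3*O) = 36 + 9*O)
1/(14851 + T(o)) = 1/(14851 + (36 + 9*76)) = 1/(14851 + (36 + 684)) = 1/(14851 + 720) = 1/15571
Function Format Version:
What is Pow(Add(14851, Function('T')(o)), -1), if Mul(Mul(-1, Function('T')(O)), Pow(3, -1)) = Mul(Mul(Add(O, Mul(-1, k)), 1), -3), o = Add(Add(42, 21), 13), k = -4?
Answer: Rational(1, 15571) ≈ 6.4222e-5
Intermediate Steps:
o = 76 (o = Add(63, 13) = 76)
Function('T')(O) = Add(36, Mul(9, O)) (Function('T')(O) = Mul(-3, Mul(Mul(Add(O, Mul(-1, -4)), 1), -3)) = Mul(-3, Mul(Mul(Add(O, 4), 1), -3)) = Mul(-3, Mul(Mul(Add(4, O), 1), -3)) = Mul(-3, Mul(Add(4, O), -3)) = Mul(-3, Add(-12, Mul(-3, O))) = Add(36, Mul(9, O)))
Pow(Add(14851, Function('T')(o)), -1) = Pow(Add(14851, Add(36, Mul(9, 76))), -1) = Pow(Add(14851, Add(36, 684)), -1) = Pow(Add(14851, 720), -1) = Pow(15571, -1) = Rational(1, 15571)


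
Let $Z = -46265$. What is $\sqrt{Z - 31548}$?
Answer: $i \sqrt{77813} \approx 278.95 i$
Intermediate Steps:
$\sqrt{Z - 31548} = \sqrt{-46265 - 31548} = \sqrt{-77813} = i \sqrt{77813}$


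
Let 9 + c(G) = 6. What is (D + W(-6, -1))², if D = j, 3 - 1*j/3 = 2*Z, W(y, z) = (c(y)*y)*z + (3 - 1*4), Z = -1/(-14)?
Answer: 5329/49 ≈ 108.76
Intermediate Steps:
Z = 1/14 (Z = -1*(-1/14) = 1/14 ≈ 0.071429)
c(G) = -3 (c(G) = -9 + 6 = -3)
W(y, z) = -1 - 3*y*z (W(y, z) = (-3*y)*z + (3 - 1*4) = -3*y*z + (3 - 4) = -3*y*z - 1 = -1 - 3*y*z)
j = 60/7 (j = 9 - 6/14 = 9 - 3*⅐ = 9 - 3/7 = 60/7 ≈ 8.5714)
D = 60/7 ≈ 8.5714
(D + W(-6, -1))² = (60/7 + (-1 - 3*(-6)*(-1)))² = (60/7 + (-1 - 18))² = (60/7 - 19)² = (-73/7)² = 5329/49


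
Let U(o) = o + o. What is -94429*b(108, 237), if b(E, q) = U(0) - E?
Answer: 10198332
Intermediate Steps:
U(o) = 2*o
b(E, q) = -E (b(E, q) = 2*0 - E = 0 - E = -E)
-94429*b(108, 237) = -94429*(-1*108) = -94429/(1/(-108)) = -94429/(-1/108) = -94429*(-108) = 10198332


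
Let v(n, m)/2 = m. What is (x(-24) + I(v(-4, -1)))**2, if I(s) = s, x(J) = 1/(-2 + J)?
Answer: 2809/676 ≈ 4.1553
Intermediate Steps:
v(n, m) = 2*m
(x(-24) + I(v(-4, -1)))**2 = (1/(-2 - 24) + 2*(-1))**2 = (1/(-26) - 2)**2 = (-1/26 - 2)**2 = (-53/26)**2 = 2809/676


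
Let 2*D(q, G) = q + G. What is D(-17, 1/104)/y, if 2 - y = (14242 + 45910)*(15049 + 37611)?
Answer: 589/219620566048 ≈ 2.6819e-9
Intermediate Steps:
D(q, G) = G/2 + q/2 (D(q, G) = (q + G)/2 = (G + q)/2 = G/2 + q/2)
y = -3167604318 (y = 2 - (14242 + 45910)*(15049 + 37611) = 2 - 60152*52660 = 2 - 1*3167604320 = 2 - 3167604320 = -3167604318)
D(-17, 1/104)/y = ((½)/104 + (½)*(-17))/(-3167604318) = ((½)*(1/104) - 17/2)*(-1/3167604318) = (1/208 - 17/2)*(-1/3167604318) = -1767/208*(-1/3167604318) = 589/219620566048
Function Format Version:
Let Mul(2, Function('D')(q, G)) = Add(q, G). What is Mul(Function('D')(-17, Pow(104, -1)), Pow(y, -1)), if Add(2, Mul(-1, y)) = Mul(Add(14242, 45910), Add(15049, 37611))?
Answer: Rational(589, 219620566048) ≈ 2.6819e-9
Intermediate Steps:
Function('D')(q, G) = Add(Mul(Rational(1, 2), G), Mul(Rational(1, 2), q)) (Function('D')(q, G) = Mul(Rational(1, 2), Add(q, G)) = Mul(Rational(1, 2), Add(G, q)) = Add(Mul(Rational(1, 2), G), Mul(Rational(1, 2), q)))
y = -3167604318 (y = Add(2, Mul(-1, Mul(Add(14242, 45910), Add(15049, 37611)))) = Add(2, Mul(-1, Mul(60152, 52660))) = Add(2, Mul(-1, 3167604320)) = Add(2, -3167604320) = -3167604318)
Mul(Function('D')(-17, Pow(104, -1)), Pow(y, -1)) = Mul(Add(Mul(Rational(1, 2), Pow(104, -1)), Mul(Rational(1, 2), -17)), Pow(-3167604318, -1)) = Mul(Add(Mul(Rational(1, 2), Rational(1, 104)), Rational(-17, 2)), Rational(-1, 3167604318)) = Mul(Add(Rational(1, 208), Rational(-17, 2)), Rational(-1, 3167604318)) = Mul(Rational(-1767, 208), Rational(-1, 3167604318)) = Rational(589, 219620566048)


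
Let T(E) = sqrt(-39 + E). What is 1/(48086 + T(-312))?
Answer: 48086/2312263747 - 3*I*sqrt(39)/2312263747 ≈ 2.0796e-5 - 8.1024e-9*I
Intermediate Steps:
1/(48086 + T(-312)) = 1/(48086 + sqrt(-39 - 312)) = 1/(48086 + sqrt(-351)) = 1/(48086 + 3*I*sqrt(39))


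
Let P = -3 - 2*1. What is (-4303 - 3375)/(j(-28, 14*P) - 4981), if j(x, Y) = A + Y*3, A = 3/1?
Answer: 3839/2594 ≈ 1.4800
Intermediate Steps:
A = 3 (A = 3*1 = 3)
P = -5 (P = -3 - 2 = -5)
j(x, Y) = 3 + 3*Y (j(x, Y) = 3 + Y*3 = 3 + 3*Y)
(-4303 - 3375)/(j(-28, 14*P) - 4981) = (-4303 - 3375)/((3 + 3*(14*(-5))) - 4981) = -7678/((3 + 3*(-70)) - 4981) = -7678/((3 - 210) - 4981) = -7678/(-207 - 4981) = -7678/(-5188) = -7678*(-1/5188) = 3839/2594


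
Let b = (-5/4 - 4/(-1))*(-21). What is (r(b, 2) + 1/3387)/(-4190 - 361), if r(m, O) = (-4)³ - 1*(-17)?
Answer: 159188/15414237 ≈ 0.010327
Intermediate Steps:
b = -231/4 (b = (-5*¼ - 4*(-1))*(-21) = (-5/4 + 4)*(-21) = (11/4)*(-21) = -231/4 ≈ -57.750)
r(m, O) = -47 (r(m, O) = -64 + 17 = -47)
(r(b, 2) + 1/3387)/(-4190 - 361) = (-47 + 1/3387)/(-4190 - 361) = (-47 + 1/3387)/(-4551) = -159188/3387*(-1/4551) = 159188/15414237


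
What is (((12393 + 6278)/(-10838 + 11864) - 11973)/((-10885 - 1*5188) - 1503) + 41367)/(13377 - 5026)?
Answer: 745982383819/150593382576 ≈ 4.9536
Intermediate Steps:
(((12393 + 6278)/(-10838 + 11864) - 11973)/((-10885 - 1*5188) - 1503) + 41367)/(13377 - 5026) = ((18671/1026 - 11973)/((-10885 - 5188) - 1503) + 41367)/8351 = ((18671*(1/1026) - 11973)/(-16073 - 1503) + 41367)*(1/8351) = ((18671/1026 - 11973)/(-17576) + 41367)*(1/8351) = (-12265627/1026*(-1/17576) + 41367)*(1/8351) = (12265627/18032976 + 41367)*(1/8351) = (745982383819/18032976)*(1/8351) = 745982383819/150593382576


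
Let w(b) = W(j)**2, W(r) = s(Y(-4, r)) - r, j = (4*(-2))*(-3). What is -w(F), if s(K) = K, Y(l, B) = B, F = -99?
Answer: 0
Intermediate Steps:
j = 24 (j = -8*(-3) = 24)
W(r) = 0 (W(r) = r - r = 0)
w(b) = 0 (w(b) = 0**2 = 0)
-w(F) = -1*0 = 0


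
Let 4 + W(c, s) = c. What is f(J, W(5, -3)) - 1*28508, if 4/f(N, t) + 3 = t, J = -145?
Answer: -28510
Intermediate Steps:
W(c, s) = -4 + c
f(N, t) = 4/(-3 + t)
f(J, W(5, -3)) - 1*28508 = 4/(-3 + (-4 + 5)) - 1*28508 = 4/(-3 + 1) - 28508 = 4/(-2) - 28508 = 4*(-½) - 28508 = -2 - 28508 = -28510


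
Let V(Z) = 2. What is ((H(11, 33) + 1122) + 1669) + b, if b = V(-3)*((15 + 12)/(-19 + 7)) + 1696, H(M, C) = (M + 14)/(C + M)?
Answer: 197255/44 ≈ 4483.1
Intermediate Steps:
H(M, C) = (14 + M)/(C + M)
b = 3383/2 (b = 2*((15 + 12)/(-19 + 7)) + 1696 = 2*(27/(-12)) + 1696 = 2*(27*(-1/12)) + 1696 = 2*(-9/4) + 1696 = -9/2 + 1696 = 3383/2 ≈ 1691.5)
((H(11, 33) + 1122) + 1669) + b = (((14 + 11)/(33 + 11) + 1122) + 1669) + 3383/2 = ((25/44 + 1122) + 1669) + 3383/2 = (49393/44 + 1669) + 3383/2 = 122829/44 + 3383/2 = 197255/44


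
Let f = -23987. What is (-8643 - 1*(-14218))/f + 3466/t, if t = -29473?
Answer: -247450917/706968851 ≈ -0.35002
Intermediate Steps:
(-8643 - 1*(-14218))/f + 3466/t = (-8643 - 1*(-14218))/(-23987) + 3466/(-29473) = (-8643 + 14218)*(-1/23987) + 3466*(-1/29473) = 5575*(-1/23987) - 3466/29473 = -5575/23987 - 3466/29473 = -247450917/706968851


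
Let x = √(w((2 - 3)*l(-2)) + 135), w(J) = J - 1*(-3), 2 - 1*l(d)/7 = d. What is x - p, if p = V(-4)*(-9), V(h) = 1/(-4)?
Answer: -9/4 + √110 ≈ 8.2381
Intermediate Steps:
l(d) = 14 - 7*d
V(h) = -¼
w(J) = 3 + J (w(J) = J + 3 = 3 + J)
x = √110 (x = √((3 + (2 - 3)*(14 - 7*(-2))) + 135) = √((3 - (14 + 14)) + 135) = √((3 - 1*28) + 135) = √((3 - 28) + 135) = √(-25 + 135) = √110 ≈ 10.488)
p = 9/4 (p = -¼*(-9) = 9/4 ≈ 2.2500)
x - p = √110 - 1*9/4 = √110 - 9/4 = -9/4 + √110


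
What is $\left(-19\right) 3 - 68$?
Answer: $-125$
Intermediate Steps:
$\left(-19\right) 3 - 68 = -57 + \left(-74 + 6\right) = -57 - 68 = -125$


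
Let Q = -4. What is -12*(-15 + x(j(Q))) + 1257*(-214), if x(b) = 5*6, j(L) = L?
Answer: -269178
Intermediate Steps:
x(b) = 30
-12*(-15 + x(j(Q))) + 1257*(-214) = -12*(-15 + 30) + 1257*(-214) = -12*15 - 268998 = -180 - 268998 = -269178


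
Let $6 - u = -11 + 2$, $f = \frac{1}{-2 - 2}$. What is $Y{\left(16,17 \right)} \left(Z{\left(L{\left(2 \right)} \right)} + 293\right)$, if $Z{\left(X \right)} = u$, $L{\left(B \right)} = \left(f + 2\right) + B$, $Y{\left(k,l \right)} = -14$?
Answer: $-4312$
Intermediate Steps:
$f = - \frac{1}{4}$ ($f = \frac{1}{-4} = - \frac{1}{4} \approx -0.25$)
$L{\left(B \right)} = \frac{7}{4} + B$ ($L{\left(B \right)} = \left(- \frac{1}{4} + 2\right) + B = \frac{7}{4} + B$)
$u = 15$ ($u = 6 - \left(-11 + 2\right) = 6 - -9 = 6 + 9 = 15$)
$Z{\left(X \right)} = 15$
$Y{\left(16,17 \right)} \left(Z{\left(L{\left(2 \right)} \right)} + 293\right) = - 14 \left(15 + 293\right) = \left(-14\right) 308 = -4312$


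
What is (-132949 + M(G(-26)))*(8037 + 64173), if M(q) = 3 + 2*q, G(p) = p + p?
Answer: -9607540500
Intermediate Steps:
G(p) = 2*p
(-132949 + M(G(-26)))*(8037 + 64173) = (-132949 + (3 + 2*(2*(-26))))*(8037 + 64173) = (-132949 + (3 + 2*(-52)))*72210 = (-132949 + (3 - 104))*72210 = (-132949 - 101)*72210 = -133050*72210 = -9607540500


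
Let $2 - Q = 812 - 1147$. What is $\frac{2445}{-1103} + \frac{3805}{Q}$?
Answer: $\frac{3372950}{371711} \approx 9.0741$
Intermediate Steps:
$Q = 337$ ($Q = 2 - \left(812 - 1147\right) = 2 - -335 = 2 + 335 = 337$)
$\frac{2445}{-1103} + \frac{3805}{Q} = \frac{2445}{-1103} + \frac{3805}{337} = 2445 \left(- \frac{1}{1103}\right) + 3805 \cdot \frac{1}{337} = - \frac{2445}{1103} + \frac{3805}{337} = \frac{3372950}{371711}$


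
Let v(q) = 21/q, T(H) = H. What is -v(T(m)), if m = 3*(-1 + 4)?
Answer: -7/3 ≈ -2.3333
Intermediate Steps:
m = 9 (m = 3*3 = 9)
-v(T(m)) = -21/9 = -1*7/3 = -7/3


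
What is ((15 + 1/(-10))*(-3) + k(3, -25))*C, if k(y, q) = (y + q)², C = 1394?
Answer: 3061921/5 ≈ 6.1238e+5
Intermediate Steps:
k(y, q) = (q + y)²
((15 + 1/(-10))*(-3) + k(3, -25))*C = ((15 + 1/(-10))*(-3) + (-25 + 3)²)*1394 = ((15 - ⅒)*(-3) + (-22)²)*1394 = ((149/10)*(-3) + 484)*1394 = (-447/10 + 484)*1394 = (4393/10)*1394 = 3061921/5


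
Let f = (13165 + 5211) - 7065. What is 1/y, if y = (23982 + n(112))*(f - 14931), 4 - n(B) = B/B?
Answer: -1/86825700 ≈ -1.1517e-8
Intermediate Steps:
n(B) = 3 (n(B) = 4 - B/B = 4 - 1*1 = 4 - 1 = 3)
f = 11311 (f = 18376 - 7065 = 11311)
y = -86825700 (y = (23982 + 3)*(11311 - 14931) = 23985*(-3620) = -86825700)
1/y = 1/(-86825700) = -1/86825700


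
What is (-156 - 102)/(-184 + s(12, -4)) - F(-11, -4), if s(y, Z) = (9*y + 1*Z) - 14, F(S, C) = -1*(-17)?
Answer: -670/47 ≈ -14.255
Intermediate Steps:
F(S, C) = 17
s(y, Z) = -14 + Z + 9*y (s(y, Z) = (9*y + Z) - 14 = (Z + 9*y) - 14 = -14 + Z + 9*y)
(-156 - 102)/(-184 + s(12, -4)) - F(-11, -4) = (-156 - 102)/(-184 + (-14 - 4 + 9*12)) - 1*17 = -258/(-184 + (-14 - 4 + 108)) - 17 = -258/(-184 + 90) - 17 = -258/(-94) - 17 = -258*(-1/94) - 17 = 129/47 - 17 = -670/47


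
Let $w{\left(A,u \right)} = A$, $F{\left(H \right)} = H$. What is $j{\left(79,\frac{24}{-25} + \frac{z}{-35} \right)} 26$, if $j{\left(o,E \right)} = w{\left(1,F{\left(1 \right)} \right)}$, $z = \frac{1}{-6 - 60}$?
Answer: $26$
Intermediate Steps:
$z = - \frac{1}{66}$ ($z = \frac{1}{-66} = - \frac{1}{66} \approx -0.015152$)
$j{\left(o,E \right)} = 1$
$j{\left(79,\frac{24}{-25} + \frac{z}{-35} \right)} 26 = 1 \cdot 26 = 26$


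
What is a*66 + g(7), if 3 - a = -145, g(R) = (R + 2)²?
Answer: 9849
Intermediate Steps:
g(R) = (2 + R)²
a = 148 (a = 3 - 1*(-145) = 3 + 145 = 148)
a*66 + g(7) = 148*66 + (2 + 7)² = 9768 + 9² = 9768 + 81 = 9849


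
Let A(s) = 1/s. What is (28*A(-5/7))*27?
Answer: -5292/5 ≈ -1058.4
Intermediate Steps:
A(s) = 1/s
(28*A(-5/7))*27 = (28/((-5/7)))*27 = (28/((-5*⅐)))*27 = (28/(-5/7))*27 = (28*(-7/5))*27 = -196/5*27 = -5292/5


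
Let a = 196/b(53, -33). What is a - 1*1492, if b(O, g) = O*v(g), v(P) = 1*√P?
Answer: -1492 - 196*I*√33/1749 ≈ -1492.0 - 0.64376*I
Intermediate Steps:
v(P) = √P
b(O, g) = O*√g
a = -196*I*√33/1749 (a = 196/((53*√(-33))) = 196/((53*(I*√33))) = 196/((53*I*√33)) = 196*(-I*√33/1749) = -196*I*√33/1749 ≈ -0.64376*I)
a - 1*1492 = -196*I*√33/1749 - 1*1492 = -196*I*√33/1749 - 1492 = -1492 - 196*I*√33/1749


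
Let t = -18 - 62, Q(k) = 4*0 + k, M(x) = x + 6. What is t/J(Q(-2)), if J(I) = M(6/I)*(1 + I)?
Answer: 80/3 ≈ 26.667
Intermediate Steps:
M(x) = 6 + x
Q(k) = k (Q(k) = 0 + k = k)
J(I) = (1 + I)*(6 + 6/I) (J(I) = (6 + 6/I)*(1 + I) = (1 + I)*(6 + 6/I))
t = -80
t/J(Q(-2)) = -80*(-1/(3*(1 - 2)**2)) = -80/(6*(-1/2)*(-1)**2) = -80/(6*(-1/2)*1) = -80/(-3) = -80*(-1/3) = 80/3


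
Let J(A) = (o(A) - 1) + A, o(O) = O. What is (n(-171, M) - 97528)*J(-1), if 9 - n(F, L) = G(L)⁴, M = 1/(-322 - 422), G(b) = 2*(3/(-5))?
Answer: 182852013/625 ≈ 2.9256e+5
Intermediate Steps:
G(b) = -6/5 (G(b) = 2*(3*(-⅕)) = 2*(-⅗) = -6/5)
J(A) = -1 + 2*A (J(A) = (A - 1) + A = (-1 + A) + A = -1 + 2*A)
M = -1/744 (M = 1/(-744) = -1/744 ≈ -0.0013441)
n(F, L) = 4329/625 (n(F, L) = 9 - (-6/5)⁴ = 9 - 1*1296/625 = 9 - 1296/625 = 4329/625)
(n(-171, M) - 97528)*J(-1) = (4329/625 - 97528)*(-1 + 2*(-1)) = -60950671*(-1 - 2)/625 = -60950671/625*(-3) = 182852013/625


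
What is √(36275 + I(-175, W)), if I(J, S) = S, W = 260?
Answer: √36535 ≈ 191.14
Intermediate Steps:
√(36275 + I(-175, W)) = √(36275 + 260) = √36535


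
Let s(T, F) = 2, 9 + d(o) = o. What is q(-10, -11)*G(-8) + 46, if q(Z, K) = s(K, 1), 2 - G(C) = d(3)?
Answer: 62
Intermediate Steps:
d(o) = -9 + o
G(C) = 8 (G(C) = 2 - (-9 + 3) = 2 - 1*(-6) = 2 + 6 = 8)
q(Z, K) = 2
q(-10, -11)*G(-8) + 46 = 2*8 + 46 = 16 + 46 = 62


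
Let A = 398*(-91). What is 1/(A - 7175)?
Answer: -1/43393 ≈ -2.3045e-5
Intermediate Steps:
A = -36218
1/(A - 7175) = 1/(-36218 - 7175) = 1/(-43393) = -1/43393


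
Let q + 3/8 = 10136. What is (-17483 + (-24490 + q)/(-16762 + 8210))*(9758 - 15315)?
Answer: 6646183630801/68416 ≈ 9.7144e+7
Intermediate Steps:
q = 81085/8 (q = -3/8 + 10136 = 81085/8 ≈ 10136.)
(-17483 + (-24490 + q)/(-16762 + 8210))*(9758 - 15315) = (-17483 + (-24490 + 81085/8)/(-16762 + 8210))*(9758 - 15315) = (-17483 - 114835/8/(-8552))*(-5557) = (-17483 - 114835/8*(-1/8552))*(-5557) = (-17483 + 114835/68416)*(-5557) = -1196002093/68416*(-5557) = 6646183630801/68416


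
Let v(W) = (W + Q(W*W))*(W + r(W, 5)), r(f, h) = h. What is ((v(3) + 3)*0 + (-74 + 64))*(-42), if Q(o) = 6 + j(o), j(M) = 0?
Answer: 420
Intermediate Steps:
Q(o) = 6 (Q(o) = 6 + 0 = 6)
v(W) = (5 + W)*(6 + W) (v(W) = (W + 6)*(W + 5) = (6 + W)*(5 + W) = (5 + W)*(6 + W))
((v(3) + 3)*0 + (-74 + 64))*(-42) = (((30 + 3**2 + 11*3) + 3)*0 + (-74 + 64))*(-42) = (((30 + 9 + 33) + 3)*0 - 10)*(-42) = ((72 + 3)*0 - 10)*(-42) = (75*0 - 10)*(-42) = (0 - 10)*(-42) = -10*(-42) = 420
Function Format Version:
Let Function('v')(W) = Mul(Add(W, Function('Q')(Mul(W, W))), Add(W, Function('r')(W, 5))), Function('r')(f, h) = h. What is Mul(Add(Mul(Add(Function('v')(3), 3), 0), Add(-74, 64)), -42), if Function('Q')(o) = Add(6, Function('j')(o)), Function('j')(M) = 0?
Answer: 420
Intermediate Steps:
Function('Q')(o) = 6 (Function('Q')(o) = Add(6, 0) = 6)
Function('v')(W) = Mul(Add(5, W), Add(6, W)) (Function('v')(W) = Mul(Add(W, 6), Add(W, 5)) = Mul(Add(6, W), Add(5, W)) = Mul(Add(5, W), Add(6, W)))
Mul(Add(Mul(Add(Function('v')(3), 3), 0), Add(-74, 64)), -42) = Mul(Add(Mul(Add(Add(30, Pow(3, 2), Mul(11, 3)), 3), 0), Add(-74, 64)), -42) = Mul(Add(Mul(Add(Add(30, 9, 33), 3), 0), -10), -42) = Mul(Add(Mul(Add(72, 3), 0), -10), -42) = Mul(Add(Mul(75, 0), -10), -42) = Mul(Add(0, -10), -42) = Mul(-10, -42) = 420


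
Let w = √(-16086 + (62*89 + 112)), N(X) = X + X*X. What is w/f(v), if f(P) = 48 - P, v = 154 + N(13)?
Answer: -I*√2614/144 ≈ -0.35505*I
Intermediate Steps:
N(X) = X + X²
v = 336 (v = 154 + 13*(1 + 13) = 154 + 13*14 = 154 + 182 = 336)
w = 2*I*√2614 (w = √(-16086 + (5518 + 112)) = √(-16086 + 5630) = √(-10456) = 2*I*√2614 ≈ 102.25*I)
w/f(v) = (2*I*√2614)/(48 - 1*336) = (2*I*√2614)/(48 - 336) = (2*I*√2614)/(-288) = (2*I*√2614)*(-1/288) = -I*√2614/144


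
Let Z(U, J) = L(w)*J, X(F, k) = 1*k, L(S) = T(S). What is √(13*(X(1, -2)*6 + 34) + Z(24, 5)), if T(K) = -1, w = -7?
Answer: √281 ≈ 16.763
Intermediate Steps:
L(S) = -1
X(F, k) = k
Z(U, J) = -J
√(13*(X(1, -2)*6 + 34) + Z(24, 5)) = √(13*(-2*6 + 34) - 1*5) = √(13*(-12 + 34) - 5) = √(13*22 - 5) = √(286 - 5) = √281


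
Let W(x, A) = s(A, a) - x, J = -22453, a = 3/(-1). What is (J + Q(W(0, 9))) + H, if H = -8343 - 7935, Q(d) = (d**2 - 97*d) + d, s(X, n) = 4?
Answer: -39099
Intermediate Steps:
a = -3 (a = 3*(-1) = -3)
W(x, A) = 4 - x
Q(d) = d**2 - 96*d
H = -16278
(J + Q(W(0, 9))) + H = (-22453 + (4 - 1*0)*(-96 + (4 - 1*0))) - 16278 = (-22453 + (4 + 0)*(-96 + (4 + 0))) - 16278 = (-22453 + 4*(-96 + 4)) - 16278 = (-22453 + 4*(-92)) - 16278 = (-22453 - 368) - 16278 = -22821 - 16278 = -39099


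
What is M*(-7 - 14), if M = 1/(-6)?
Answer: 7/2 ≈ 3.5000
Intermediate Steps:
M = -1/6 ≈ -0.16667
M*(-7 - 14) = -(-7 - 14)/6 = -1/6*(-21) = 7/2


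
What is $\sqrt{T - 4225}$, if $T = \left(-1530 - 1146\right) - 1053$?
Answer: $i \sqrt{7954} \approx 89.185 i$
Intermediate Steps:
$T = -3729$ ($T = -2676 - 1053 = -3729$)
$\sqrt{T - 4225} = \sqrt{-3729 - 4225} = \sqrt{-7954} = i \sqrt{7954}$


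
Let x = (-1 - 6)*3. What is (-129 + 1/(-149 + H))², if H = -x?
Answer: 272679169/16384 ≈ 16643.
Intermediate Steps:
x = -21 (x = -7*3 = -21)
H = 21 (H = -1*(-21) = 21)
(-129 + 1/(-149 + H))² = (-129 + 1/(-149 + 21))² = (-129 + 1/(-128))² = (-129 - 1/128)² = (-16513/128)² = 272679169/16384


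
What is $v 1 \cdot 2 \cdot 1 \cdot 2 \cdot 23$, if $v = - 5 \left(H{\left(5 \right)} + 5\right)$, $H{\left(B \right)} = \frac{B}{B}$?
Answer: $-2760$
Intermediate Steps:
$H{\left(B \right)} = 1$
$v = -30$ ($v = - 5 \left(1 + 5\right) = \left(-5\right) 6 = -30$)
$v 1 \cdot 2 \cdot 1 \cdot 2 \cdot 23 = \left(-30\right) 1 \cdot 2 \cdot 1 \cdot 2 \cdot 23 = - 30 \cdot 2 \cdot 2 \cdot 23 = \left(-30\right) 4 \cdot 23 = \left(-120\right) 23 = -2760$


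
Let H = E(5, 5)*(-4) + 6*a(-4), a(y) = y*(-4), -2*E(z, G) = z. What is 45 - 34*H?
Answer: -3559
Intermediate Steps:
E(z, G) = -z/2
a(y) = -4*y
H = 106 (H = -½*5*(-4) + 6*(-4*(-4)) = -5/2*(-4) + 6*16 = 10 + 96 = 106)
45 - 34*H = 45 - 34*106 = 45 - 3604 = -3559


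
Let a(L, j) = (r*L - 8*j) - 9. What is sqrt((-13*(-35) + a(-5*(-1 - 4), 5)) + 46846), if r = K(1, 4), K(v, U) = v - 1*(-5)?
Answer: sqrt(47402) ≈ 217.72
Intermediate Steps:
K(v, U) = 5 + v (K(v, U) = v + 5 = 5 + v)
r = 6 (r = 5 + 1 = 6)
a(L, j) = -9 - 8*j + 6*L (a(L, j) = (6*L - 8*j) - 9 = (-8*j + 6*L) - 9 = -9 - 8*j + 6*L)
sqrt((-13*(-35) + a(-5*(-1 - 4), 5)) + 46846) = sqrt((-13*(-35) + (-9 - 8*5 + 6*(-5*(-1 - 4)))) + 46846) = sqrt((455 + (-9 - 40 + 6*(-5*(-5)))) + 46846) = sqrt((455 + (-9 - 40 + 6*25)) + 46846) = sqrt((455 + (-9 - 40 + 150)) + 46846) = sqrt((455 + 101) + 46846) = sqrt(556 + 46846) = sqrt(47402)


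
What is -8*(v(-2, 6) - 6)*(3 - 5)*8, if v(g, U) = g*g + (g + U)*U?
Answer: 2816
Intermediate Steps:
v(g, U) = g² + U*(U + g) (v(g, U) = g² + (U + g)*U = g² + U*(U + g))
-8*(v(-2, 6) - 6)*(3 - 5)*8 = -8*((6² + (-2)² + 6*(-2)) - 6)*(3 - 5)*8 = -8*((36 + 4 - 12) - 6)*(-2)*8 = -8*(28 - 6)*(-2)*8 = -176*(-2)*8 = -8*(-44)*8 = 352*8 = 2816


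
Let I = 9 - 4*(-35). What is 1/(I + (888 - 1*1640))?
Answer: -1/603 ≈ -0.0016584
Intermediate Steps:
I = 149 (I = 9 + 140 = 149)
1/(I + (888 - 1*1640)) = 1/(149 + (888 - 1*1640)) = 1/(149 + (888 - 1640)) = 1/(149 - 752) = 1/(-603) = -1/603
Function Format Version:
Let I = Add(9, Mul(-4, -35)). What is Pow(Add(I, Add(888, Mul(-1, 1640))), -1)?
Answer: Rational(-1, 603) ≈ -0.0016584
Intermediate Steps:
I = 149 (I = Add(9, 140) = 149)
Pow(Add(I, Add(888, Mul(-1, 1640))), -1) = Pow(Add(149, Add(888, Mul(-1, 1640))), -1) = Pow(Add(149, Add(888, -1640)), -1) = Pow(Add(149, -752), -1) = Pow(-603, -1) = Rational(-1, 603)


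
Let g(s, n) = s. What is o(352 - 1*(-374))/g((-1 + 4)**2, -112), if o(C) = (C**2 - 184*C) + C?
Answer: 43802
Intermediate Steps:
o(C) = C**2 - 183*C
o(352 - 1*(-374))/g((-1 + 4)**2, -112) = ((352 - 1*(-374))*(-183 + (352 - 1*(-374))))/((-1 + 4)**2) = ((352 + 374)*(-183 + (352 + 374)))/(3**2) = (726*(-183 + 726))/9 = (726*543)*(1/9) = 394218*(1/9) = 43802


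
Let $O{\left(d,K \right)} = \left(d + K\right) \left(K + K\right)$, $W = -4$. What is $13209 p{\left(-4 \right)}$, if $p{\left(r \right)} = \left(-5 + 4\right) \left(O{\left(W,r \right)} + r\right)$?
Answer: $-792540$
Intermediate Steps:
$O{\left(d,K \right)} = 2 K \left(K + d\right)$ ($O{\left(d,K \right)} = \left(K + d\right) 2 K = 2 K \left(K + d\right)$)
$p{\left(r \right)} = - r - 2 r \left(-4 + r\right)$ ($p{\left(r \right)} = \left(-5 + 4\right) \left(2 r \left(r - 4\right) + r\right) = - (2 r \left(-4 + r\right) + r) = - (r + 2 r \left(-4 + r\right)) = - r - 2 r \left(-4 + r\right)$)
$13209 p{\left(-4 \right)} = 13209 \left(- 4 \left(7 - -8\right)\right) = 13209 \left(- 4 \left(7 + 8\right)\right) = 13209 \left(\left(-4\right) 15\right) = 13209 \left(-60\right) = -792540$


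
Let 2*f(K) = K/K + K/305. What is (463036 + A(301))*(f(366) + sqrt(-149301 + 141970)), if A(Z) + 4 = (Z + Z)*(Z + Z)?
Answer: 4539898/5 + 825436*I*sqrt(7331) ≈ 9.0798e+5 + 7.0675e+7*I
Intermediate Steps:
A(Z) = -4 + 4*Z**2 (A(Z) = -4 + (Z + Z)*(Z + Z) = -4 + (2*Z)*(2*Z) = -4 + 4*Z**2)
f(K) = 1/2 + K/610 (f(K) = (K/K + K/305)/2 = (1 + K*(1/305))/2 = (1 + K/305)/2 = 1/2 + K/610)
(463036 + A(301))*(f(366) + sqrt(-149301 + 141970)) = (463036 + (-4 + 4*301**2))*((1/2 + (1/610)*366) + sqrt(-149301 + 141970)) = (463036 + (-4 + 4*90601))*((1/2 + 3/5) + sqrt(-7331)) = (463036 + (-4 + 362404))*(11/10 + I*sqrt(7331)) = (463036 + 362400)*(11/10 + I*sqrt(7331)) = 825436*(11/10 + I*sqrt(7331)) = 4539898/5 + 825436*I*sqrt(7331)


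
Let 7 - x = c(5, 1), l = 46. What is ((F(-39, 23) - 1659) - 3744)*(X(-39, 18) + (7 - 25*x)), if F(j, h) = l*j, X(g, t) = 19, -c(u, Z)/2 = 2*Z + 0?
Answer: 1792053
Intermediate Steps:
c(u, Z) = -4*Z (c(u, Z) = -2*(2*Z + 0) = -4*Z)
x = 11 (x = 7 - (-4) = 7 - 1*(-4) = 7 + 4 = 11)
F(j, h) = 46*j
((F(-39, 23) - 1659) - 3744)*(X(-39, 18) + (7 - 25*x)) = ((46*(-39) - 1659) - 3744)*(19 + (7 - 25*11)) = ((-1794 - 1659) - 3744)*(19 + (7 - 275)) = (-3453 - 3744)*(19 - 268) = -7197*(-249) = 1792053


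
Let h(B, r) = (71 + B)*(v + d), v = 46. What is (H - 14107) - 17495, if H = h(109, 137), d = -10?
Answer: -25122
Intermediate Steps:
h(B, r) = 2556 + 36*B (h(B, r) = (71 + B)*(46 - 10) = (71 + B)*36 = 2556 + 36*B)
H = 6480 (H = 2556 + 36*109 = 2556 + 3924 = 6480)
(H - 14107) - 17495 = (6480 - 14107) - 17495 = -7627 - 17495 = -25122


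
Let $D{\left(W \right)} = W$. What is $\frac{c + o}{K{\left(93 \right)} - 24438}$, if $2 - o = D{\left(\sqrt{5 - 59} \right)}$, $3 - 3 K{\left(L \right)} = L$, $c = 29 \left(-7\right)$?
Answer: $\frac{67}{8156} + \frac{i \sqrt{6}}{8156} \approx 0.0082148 + 0.00030033 i$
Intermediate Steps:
$c = -203$
$K{\left(L \right)} = 1 - \frac{L}{3}$
$o = 2 - 3 i \sqrt{6}$ ($o = 2 - \sqrt{5 - 59} = 2 - \sqrt{-54} = 2 - 3 i \sqrt{6} \approx 2.0 - 7.3485 i$)
$\frac{c + o}{K{\left(93 \right)} - 24438} = \frac{-203 + \left(2 - 3 i \sqrt{6}\right)}{\left(1 - 31\right) - 24438} = \frac{-201 - 3 i \sqrt{6}}{\left(1 - 31\right) - 24438} = \frac{-201 - 3 i \sqrt{6}}{-30 - 24438} = \frac{-201 - 3 i \sqrt{6}}{-24468} = \left(-201 - 3 i \sqrt{6}\right) \left(- \frac{1}{24468}\right) = \frac{67}{8156} + \frac{i \sqrt{6}}{8156}$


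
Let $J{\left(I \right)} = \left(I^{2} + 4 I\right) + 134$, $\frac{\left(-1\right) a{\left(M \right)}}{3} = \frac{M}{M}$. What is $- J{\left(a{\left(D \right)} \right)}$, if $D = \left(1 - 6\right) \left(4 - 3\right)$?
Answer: $-131$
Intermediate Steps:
$D = -5$ ($D = \left(-5\right) 1 = -5$)
$a{\left(M \right)} = -3$ ($a{\left(M \right)} = - 3 \frac{M}{M} = \left(-3\right) 1 = -3$)
$J{\left(I \right)} = 134 + I^{2} + 4 I$
$- J{\left(a{\left(D \right)} \right)} = - (134 + \left(-3\right)^{2} + 4 \left(-3\right)) = - (134 + 9 - 12) = \left(-1\right) 131 = -131$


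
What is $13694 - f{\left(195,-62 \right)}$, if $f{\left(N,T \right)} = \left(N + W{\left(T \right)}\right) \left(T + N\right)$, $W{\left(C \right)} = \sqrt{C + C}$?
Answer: $-12241 - 266 i \sqrt{31} \approx -12241.0 - 1481.0 i$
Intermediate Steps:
$W{\left(C \right)} = \sqrt{2} \sqrt{C}$ ($W{\left(C \right)} = \sqrt{2 C} = \sqrt{2} \sqrt{C}$)
$f{\left(N,T \right)} = \left(N + T\right) \left(N + \sqrt{2} \sqrt{T}\right)$ ($f{\left(N,T \right)} = \left(N + \sqrt{2} \sqrt{T}\right) \left(T + N\right) = \left(N + \sqrt{2} \sqrt{T}\right) \left(N + T\right) = \left(N + T\right) \left(N + \sqrt{2} \sqrt{T}\right)$)
$13694 - f{\left(195,-62 \right)} = 13694 - \left(195^{2} + 195 \left(-62\right) + \sqrt{2} \left(-62\right)^{\frac{3}{2}} + 195 \sqrt{2} \sqrt{-62}\right) = 13694 - \left(38025 - 12090 + \sqrt{2} \left(- 62 i \sqrt{62}\right) + 195 \sqrt{2} i \sqrt{62}\right) = 13694 - \left(38025 - 12090 - 124 i \sqrt{31} + 390 i \sqrt{31}\right) = 13694 - \left(25935 + 266 i \sqrt{31}\right) = -12241 - 266 i \sqrt{31}$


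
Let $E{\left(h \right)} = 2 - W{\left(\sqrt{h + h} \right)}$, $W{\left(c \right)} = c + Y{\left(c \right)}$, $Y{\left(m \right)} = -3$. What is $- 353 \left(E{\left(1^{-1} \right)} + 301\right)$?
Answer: $-108018 + 353 \sqrt{2} \approx -1.0752 \cdot 10^{5}$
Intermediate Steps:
$W{\left(c \right)} = -3 + c$ ($W{\left(c \right)} = c - 3 = -3 + c$)
$E{\left(h \right)} = 5 - \sqrt{2} \sqrt{h}$ ($E{\left(h \right)} = 2 - \left(-3 + \sqrt{h + h}\right) = 2 - \left(-3 + \sqrt{2 h}\right) = 2 - \left(-3 + \sqrt{2} \sqrt{h}\right) = 5 - \sqrt{2} \sqrt{h}$)
$- 353 \left(E{\left(1^{-1} \right)} + 301\right) = - 353 \left(\left(5 - \sqrt{2} \sqrt{1^{-1}}\right) + 301\right) = - 353 \left(\left(5 - \sqrt{2} \sqrt{1}\right) + 301\right) = - 353 \left(\left(5 - \sqrt{2} \cdot 1\right) + 301\right) = - 353 \left(\left(5 - \sqrt{2}\right) + 301\right) = - 353 \left(306 - \sqrt{2}\right) = -108018 + 353 \sqrt{2}$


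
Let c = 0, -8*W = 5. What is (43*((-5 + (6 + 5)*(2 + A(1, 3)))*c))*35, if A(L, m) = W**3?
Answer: 0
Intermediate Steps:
W = -5/8 (W = -1/8*5 = -5/8 ≈ -0.62500)
A(L, m) = -125/512 (A(L, m) = (-5/8)**3 = -125/512)
(43*((-5 + (6 + 5)*(2 + A(1, 3)))*c))*35 = (43*((-5 + (6 + 5)*(2 - 125/512))*0))*35 = (43*((-5 + 11*(899/512))*0))*35 = (43*((-5 + 9889/512)*0))*35 = (43*((7329/512)*0))*35 = (43*0)*35 = 0*35 = 0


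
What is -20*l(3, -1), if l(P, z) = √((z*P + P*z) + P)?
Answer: -20*I*√3 ≈ -34.641*I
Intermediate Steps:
l(P, z) = √(P + 2*P*z) (l(P, z) = √((P*z + P*z) + P) = √(2*P*z + P) = √(P + 2*P*z))
-20*l(3, -1) = -20*√3*√(1 + 2*(-1)) = -20*√3*√(1 - 2) = -20*I*√3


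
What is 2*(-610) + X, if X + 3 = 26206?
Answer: 24983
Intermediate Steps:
X = 26203 (X = -3 + 26206 = 26203)
2*(-610) + X = 2*(-610) + 26203 = -1220 + 26203 = 24983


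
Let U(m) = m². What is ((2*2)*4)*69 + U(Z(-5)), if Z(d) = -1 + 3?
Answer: 1108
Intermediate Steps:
Z(d) = 2
((2*2)*4)*69 + U(Z(-5)) = ((2*2)*4)*69 + 2² = (4*4)*69 + 4 = 16*69 + 4 = 1104 + 4 = 1108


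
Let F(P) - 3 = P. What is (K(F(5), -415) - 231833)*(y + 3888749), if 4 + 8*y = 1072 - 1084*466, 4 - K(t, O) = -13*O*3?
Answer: -948836956353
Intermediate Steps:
F(P) = 3 + P
K(t, O) = 4 + 39*O (K(t, O) = 4 - (-13*O)*3 = 4 - (-39)*O = 4 + 39*O)
y = -126019/2 (y = -½ + (1072 - 1084*466)/8 = -½ + (1072 - 505144)/8 = -½ + (⅛)*(-504072) = -½ - 63009 = -126019/2 ≈ -63010.)
(K(F(5), -415) - 231833)*(y + 3888749) = ((4 + 39*(-415)) - 231833)*(-126019/2 + 3888749) = ((4 - 16185) - 231833)*(7651479/2) = (-16181 - 231833)*(7651479/2) = -248014*7651479/2 = -948836956353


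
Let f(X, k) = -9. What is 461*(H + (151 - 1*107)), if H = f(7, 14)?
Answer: 16135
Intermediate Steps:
H = -9
461*(H + (151 - 1*107)) = 461*(-9 + (151 - 1*107)) = 461*(-9 + (151 - 107)) = 461*(-9 + 44) = 461*35 = 16135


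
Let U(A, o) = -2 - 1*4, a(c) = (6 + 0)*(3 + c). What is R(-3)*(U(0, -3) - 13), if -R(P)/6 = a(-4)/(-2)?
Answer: 342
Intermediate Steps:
a(c) = 18 + 6*c (a(c) = 6*(3 + c) = 18 + 6*c)
U(A, o) = -6 (U(A, o) = -2 - 4 = -6)
R(P) = -18 (R(P) = -6*(18 + 6*(-4))/(-2) = -6*(18 - 24)*(-1)/2 = -(-36)*(-1)/2 = -6*3 = -18)
R(-3)*(U(0, -3) - 13) = -18*(-6 - 13) = -18*(-19) = 342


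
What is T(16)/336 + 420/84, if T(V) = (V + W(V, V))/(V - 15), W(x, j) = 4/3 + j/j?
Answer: 5095/1008 ≈ 5.0546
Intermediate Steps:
W(x, j) = 7/3 (W(x, j) = 4*(1/3) + 1 = 4/3 + 1 = 7/3)
T(V) = (7/3 + V)/(-15 + V) (T(V) = (V + 7/3)/(V - 15) = (7/3 + V)/(-15 + V))
T(16)/336 + 420/84 = ((7/3 + 16)/(-15 + 16))/336 + 420/84 = ((55/3)/1)*(1/336) + 420*(1/84) = (1*(55/3))*(1/336) + 5 = (55/3)*(1/336) + 5 = 55/1008 + 5 = 5095/1008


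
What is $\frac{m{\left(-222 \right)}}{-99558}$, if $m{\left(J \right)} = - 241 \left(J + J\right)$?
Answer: $- \frac{17834}{16593} \approx -1.0748$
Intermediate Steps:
$m{\left(J \right)} = - 482 J$ ($m{\left(J \right)} = - 241 \cdot 2 J = - 482 J$)
$\frac{m{\left(-222 \right)}}{-99558} = \frac{\left(-482\right) \left(-222\right)}{-99558} = 107004 \left(- \frac{1}{99558}\right) = - \frac{17834}{16593}$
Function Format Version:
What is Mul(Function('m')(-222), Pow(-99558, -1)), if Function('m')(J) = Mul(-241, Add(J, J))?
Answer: Rational(-17834, 16593) ≈ -1.0748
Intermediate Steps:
Function('m')(J) = Mul(-482, J) (Function('m')(J) = Mul(-241, Mul(2, J)) = Mul(-482, J))
Mul(Function('m')(-222), Pow(-99558, -1)) = Mul(Mul(-482, -222), Pow(-99558, -1)) = Mul(107004, Rational(-1, 99558)) = Rational(-17834, 16593)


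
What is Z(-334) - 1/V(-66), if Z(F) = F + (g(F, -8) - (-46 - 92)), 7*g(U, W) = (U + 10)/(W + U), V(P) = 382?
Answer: -9951233/50806 ≈ -195.87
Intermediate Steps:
g(U, W) = (10 + U)/(7*(U + W)) (g(U, W) = ((U + 10)/(W + U))/7 = ((10 + U)/(U + W))/7 = (10 + U)/(7*(U + W)))
Z(F) = 138 + F + (10 + F)/(7*(-8 + F)) (Z(F) = F + ((10 + F)/(7*(F - 8)) - (-46 - 92)) = F + ((10 + F)/(7*(-8 + F)) - 1*(-138)) = F + ((10 + F)/(7*(-8 + F)) + 138) = F + (138 + (10 + F)/(7*(-8 + F))) = 138 + F + (10 + F)/(7*(-8 + F)))
Z(-334) - 1/V(-66) = (-7718 + 7*(-334)² + 911*(-334))/(7*(-8 - 334)) - 1/382 = (⅐)*(-7718 + 7*111556 - 304274)/(-342) - 1*1/382 = (⅐)*(-1/342)*(-7718 + 780892 - 304274) - 1/382 = (⅐)*(-1/342)*468900 - 1/382 = -26050/133 - 1/382 = -9951233/50806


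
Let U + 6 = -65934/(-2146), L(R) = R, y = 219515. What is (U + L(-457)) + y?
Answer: 6353399/29 ≈ 2.1908e+5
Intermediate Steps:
U = 717/29 (U = -6 - 65934/(-2146) = -6 - 65934*(-1)/2146 = -6 - 27*(-33/29) = -6 + 891/29 = 717/29 ≈ 24.724)
(U + L(-457)) + y = (717/29 - 457) + 219515 = -12536/29 + 219515 = 6353399/29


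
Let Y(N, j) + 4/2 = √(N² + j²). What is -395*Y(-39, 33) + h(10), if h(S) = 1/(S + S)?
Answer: 15801/20 - 1185*√290 ≈ -19390.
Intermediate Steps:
h(S) = 1/(2*S)
Y(N, j) = -2 + √(N² + j²)
-395*Y(-39, 33) + h(10) = -395*(-2 + √((-39)² + 33²)) + (½)/10 = -395*(-2 + √(1521 + 1089)) + (½)*(⅒) = -395*(-2 + √2610) + 1/20 = -395*(-2 + 3*√290) + 1/20 = (790 - 1185*√290) + 1/20 = 15801/20 - 1185*√290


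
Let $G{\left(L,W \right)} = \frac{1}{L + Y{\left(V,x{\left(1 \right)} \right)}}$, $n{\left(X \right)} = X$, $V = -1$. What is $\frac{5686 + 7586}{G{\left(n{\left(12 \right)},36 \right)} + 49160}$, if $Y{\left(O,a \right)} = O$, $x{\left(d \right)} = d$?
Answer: $\frac{145992}{540761} \approx 0.26998$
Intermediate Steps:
$G{\left(L,W \right)} = \frac{1}{-1 + L}$ ($G{\left(L,W \right)} = \frac{1}{L - 1} = \frac{1}{-1 + L}$)
$\frac{5686 + 7586}{G{\left(n{\left(12 \right)},36 \right)} + 49160} = \frac{5686 + 7586}{\frac{1}{-1 + 12} + 49160} = \frac{13272}{\frac{1}{11} + 49160} = \frac{13272}{\frac{540761}{11}} = 13272 \cdot \frac{11}{540761} = \frac{145992}{540761}$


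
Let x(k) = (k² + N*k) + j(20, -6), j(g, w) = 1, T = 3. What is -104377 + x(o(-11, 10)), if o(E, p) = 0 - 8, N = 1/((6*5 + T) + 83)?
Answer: -3025050/29 ≈ -1.0431e+5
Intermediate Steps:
N = 1/116 (N = 1/((6*5 + 3) + 83) = 1/((30 + 3) + 83) = 1/(33 + 83) = 1/116 ≈ 0.0086207)
o(E, p) = -8
x(k) = 1 + k² + k/116 (x(k) = (k² + k/116) + 1 = 1 + k² + k/116)
-104377 + x(o(-11, 10)) = -104377 + (1 + (-8)² + (1/116)*(-8)) = -104377 + (1 + 64 - 2/29) = -104377 + 1883/29 = -3025050/29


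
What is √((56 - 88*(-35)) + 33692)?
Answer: 6*√1023 ≈ 191.91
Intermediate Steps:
√((56 - 88*(-35)) + 33692) = √((56 + 3080) + 33692) = √(3136 + 33692) = √36828 = 6*√1023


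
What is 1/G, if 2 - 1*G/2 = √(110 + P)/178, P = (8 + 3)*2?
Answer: 7921/31651 + 89*√33/63302 ≈ 0.25834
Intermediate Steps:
P = 22 (P = 11*2 = 22)
G = 4 - 2*√33/89 (G = 4 - 2*√(110 + 22)/178 = 4 - 2*√132/178 = 4 - 2*2*√33/178 = 4 - 2*√33/89 ≈ 3.8709)
1/G = 1/(4 - 2*√33/89)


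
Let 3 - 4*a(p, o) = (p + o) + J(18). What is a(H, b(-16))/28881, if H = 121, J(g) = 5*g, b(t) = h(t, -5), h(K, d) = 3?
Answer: -211/115524 ≈ -0.0018265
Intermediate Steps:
b(t) = 3
a(p, o) = -87/4 - o/4 - p/4 (a(p, o) = ¾ - ((p + o) + 5*18)/4 = ¾ - ((o + p) + 90)/4 = ¾ - (90 + o + p)/4 = ¾ + (-45/2 - o/4 - p/4) = -87/4 - o/4 - p/4)
a(H, b(-16))/28881 = (-87/4 - ¼*3 - ¼*121)/28881 = (-87/4 - ¾ - 121/4)*(1/28881) = -211/4*1/28881 = -211/115524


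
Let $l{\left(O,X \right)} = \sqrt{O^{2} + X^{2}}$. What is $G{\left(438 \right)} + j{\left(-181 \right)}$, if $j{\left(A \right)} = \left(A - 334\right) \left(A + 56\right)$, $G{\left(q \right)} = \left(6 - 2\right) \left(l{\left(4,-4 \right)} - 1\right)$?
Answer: $64371 + 16 \sqrt{2} \approx 64394.0$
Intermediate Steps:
$G{\left(q \right)} = -4 + 16 \sqrt{2}$ ($G{\left(q \right)} = \left(6 - 2\right) \left(\sqrt{4^{2} + \left(-4\right)^{2}} - 1\right) = 4 \left(\sqrt{16 + 16} - 1\right) = 4 \left(\sqrt{32} - 1\right) = 4 \left(4 \sqrt{2} - 1\right) = 4 \left(-1 + 4 \sqrt{2}\right) = -4 + 16 \sqrt{2}$)
$j{\left(A \right)} = \left(-334 + A\right) \left(56 + A\right)$
$G{\left(438 \right)} + j{\left(-181 \right)} = \left(-4 + 16 \sqrt{2}\right) - \left(-31614 - 32761\right) = \left(-4 + 16 \sqrt{2}\right) + \left(-18704 + 32761 + 50318\right) = \left(-4 + 16 \sqrt{2}\right) + 64375 = 64371 + 16 \sqrt{2}$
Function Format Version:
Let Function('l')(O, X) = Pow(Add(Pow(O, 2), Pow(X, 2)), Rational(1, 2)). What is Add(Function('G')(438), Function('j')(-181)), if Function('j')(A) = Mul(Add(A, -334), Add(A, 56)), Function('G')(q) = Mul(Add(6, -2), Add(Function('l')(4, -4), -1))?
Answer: Add(64371, Mul(16, Pow(2, Rational(1, 2)))) ≈ 64394.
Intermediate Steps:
Function('G')(q) = Add(-4, Mul(16, Pow(2, Rational(1, 2)))) (Function('G')(q) = Mul(Add(6, -2), Add(Pow(Add(Pow(4, 2), Pow(-4, 2)), Rational(1, 2)), -1)) = Mul(4, Add(Pow(Add(16, 16), Rational(1, 2)), -1)) = Mul(4, Add(Pow(32, Rational(1, 2)), -1)) = Mul(4, Add(Mul(4, Pow(2, Rational(1, 2))), -1)) = Mul(4, Add(-1, Mul(4, Pow(2, Rational(1, 2))))) = Add(-4, Mul(16, Pow(2, Rational(1, 2)))))
Function('j')(A) = Mul(Add(-334, A), Add(56, A))
Add(Function('G')(438), Function('j')(-181)) = Add(Add(-4, Mul(16, Pow(2, Rational(1, 2)))), Add(-18704, Pow(-181, 2), Mul(-278, -181))) = Add(Add(-4, Mul(16, Pow(2, Rational(1, 2)))), Add(-18704, 32761, 50318)) = Add(Add(-4, Mul(16, Pow(2, Rational(1, 2)))), 64375) = Add(64371, Mul(16, Pow(2, Rational(1, 2))))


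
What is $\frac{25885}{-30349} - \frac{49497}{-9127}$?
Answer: $\frac{40836518}{8935333} \approx 4.5702$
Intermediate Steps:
$\frac{25885}{-30349} - \frac{49497}{-9127} = 25885 \left(- \frac{1}{30349}\right) - - \frac{49497}{9127} = - \frac{835}{979} + \frac{49497}{9127} = \frac{40836518}{8935333}$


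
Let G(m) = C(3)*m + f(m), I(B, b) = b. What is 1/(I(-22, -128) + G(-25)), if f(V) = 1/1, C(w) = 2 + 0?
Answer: -1/177 ≈ -0.0056497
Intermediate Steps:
C(w) = 2
f(V) = 1
G(m) = 1 + 2*m (G(m) = 2*m + 1 = 1 + 2*m)
1/(I(-22, -128) + G(-25)) = 1/(-128 + (1 + 2*(-25))) = 1/(-128 + (1 - 50)) = 1/(-128 - 49) = 1/(-177) = -1/177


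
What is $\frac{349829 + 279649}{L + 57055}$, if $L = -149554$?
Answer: $- \frac{209826}{30833} \approx -6.8052$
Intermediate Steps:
$\frac{349829 + 279649}{L + 57055} = \frac{349829 + 279649}{-149554 + 57055} = \frac{629478}{-92499} = 629478 \left(- \frac{1}{92499}\right) = - \frac{209826}{30833}$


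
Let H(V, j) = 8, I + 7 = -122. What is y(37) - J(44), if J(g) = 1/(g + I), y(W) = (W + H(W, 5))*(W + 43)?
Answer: 306001/85 ≈ 3600.0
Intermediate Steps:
I = -129 (I = -7 - 122 = -129)
y(W) = (8 + W)*(43 + W) (y(W) = (W + 8)*(W + 43) = (8 + W)*(43 + W))
J(g) = 1/(-129 + g) (J(g) = 1/(g - 129) = 1/(-129 + g))
y(37) - J(44) = (344 + 37² + 51*37) - 1/(-129 + 44) = (344 + 1369 + 1887) - 1/(-85) = 3600 - 1*(-1/85) = 3600 + 1/85 = 306001/85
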